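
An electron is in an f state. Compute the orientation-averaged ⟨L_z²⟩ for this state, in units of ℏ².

⟨L_z²⟩ = 4 ℏ²

An f state has l = 3.
The allowed m_l values are -3, -2, -1, 0, 1, 2, 3.
Average of L_z² over 7 states: 28/7 ℏ² = 4 ℏ².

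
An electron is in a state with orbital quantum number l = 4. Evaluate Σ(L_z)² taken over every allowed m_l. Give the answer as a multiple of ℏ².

m_l ∈ {-4, -3, -2, -1, 0, 1, 2, 3, 4}.
Σ m_l² = 2·(1 + 4 + 9 + 16) = 60.

Σ(L_z)² = 60 ℏ²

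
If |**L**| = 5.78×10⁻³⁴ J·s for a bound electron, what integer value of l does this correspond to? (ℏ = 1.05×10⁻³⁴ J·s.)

Dividing by ℏ: |L|/ℏ ≈ 5.505.
(|L|/ℏ)² = l(l+1) ≈ 30.30 ⇒ l = 5.

l = 5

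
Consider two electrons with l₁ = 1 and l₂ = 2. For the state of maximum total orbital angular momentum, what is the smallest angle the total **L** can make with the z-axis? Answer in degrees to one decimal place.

The total orbital quantum number L ranges from |l₁ − l₂| to l₁ + l₂ in integer steps.
L ∈ {1, 2, 3}.
The maximum is L = 3, with |L_tot| = ℏ√(3·4) = 2√3 ℏ.
The minimum angle with z is arccos(3/√12) ≈ 30.0°.

θ_min ≈ 30.0°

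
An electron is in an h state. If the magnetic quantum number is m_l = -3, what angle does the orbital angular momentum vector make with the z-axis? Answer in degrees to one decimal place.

θ ≈ 123.2°

An h state has l = 5.
|L| = √(l(l+1)) ℏ = √30 ℏ.
L_z = m_l ℏ = −3ℏ.
cos θ = L_z/|L| = -3/√30, so θ ≈ 123.2°.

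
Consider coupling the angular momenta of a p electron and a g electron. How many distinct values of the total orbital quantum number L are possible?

L runs from |1 − 4| = 3 to 1 + 4 = 5.
L ∈ {3, 4, 5}.
That is 3 values.

3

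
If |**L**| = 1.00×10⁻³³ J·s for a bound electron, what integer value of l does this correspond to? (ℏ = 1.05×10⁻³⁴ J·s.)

Dividing by ℏ: |L|/ℏ ≈ 9.524.
Set l(l+1) = 90.70; the integer solution is l = 9.

l = 9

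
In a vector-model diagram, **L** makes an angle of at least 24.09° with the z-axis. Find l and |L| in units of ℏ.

cos θ_min = l/√(l(l+1)) = √(l/(l+1)), so l/(l+1) = cos²(24.09°) = 0.8334.
Solving: l = 5.
Then |L| = ℏ√(5·6) = √30 ℏ.

l = 5, |L| = √30 ℏ ≈ 5.477ℏ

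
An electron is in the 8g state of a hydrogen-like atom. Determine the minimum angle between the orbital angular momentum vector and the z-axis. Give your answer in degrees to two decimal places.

θ_min ≈ 26.57°

8g means n = 8, l = 4.
|L|² = l(l+1)ℏ² = 20ℏ², so |L| = 2√5 ℏ.
The smallest angle corresponds to the largest L_z, i.e. m_l = l = 4, giving L_z = 4ℏ.
cos θ_min = 4/√20, so θ_min ≈ 26.57°.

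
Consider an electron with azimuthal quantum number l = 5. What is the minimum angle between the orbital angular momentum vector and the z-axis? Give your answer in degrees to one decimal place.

θ_min ≈ 24.1°

|L| = ℏ√(l(l+1)) = √30 ℏ.
The smallest angle corresponds to the largest L_z, i.e. m_l = l = 5, giving L_z = 5ℏ.
cos θ_min = 5/√30, so θ_min ≈ 24.1°.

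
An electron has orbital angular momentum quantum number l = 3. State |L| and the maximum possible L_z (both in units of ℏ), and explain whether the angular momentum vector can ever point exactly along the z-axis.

|L| = 2√3 ℏ ≈ 3.4641ℏ, while L_z,max = lℏ = 3ℏ.
Since |L| > L_z,max, the vector can never point exactly along z; the closest it comes is θ_min = arccos(3/√12) ≈ 30.0°.

No: L_z,max = 3ℏ < |L| = 2√3 ℏ ≈ 3.464ℏ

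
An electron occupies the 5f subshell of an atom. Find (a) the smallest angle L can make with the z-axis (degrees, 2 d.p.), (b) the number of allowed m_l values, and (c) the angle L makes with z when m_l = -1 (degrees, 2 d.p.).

5f means n = 5, l = 3.
cos θ_min = 3/√12, so θ_min ≈ 30.00°.
There are 2l+1 = 7 values of m_l.
For m_l = -1: cos θ = -1/√12, θ ≈ 106.78°.

θ_min ≈ 30.00°; 7 values; θ(m_l=-1) ≈ 106.78°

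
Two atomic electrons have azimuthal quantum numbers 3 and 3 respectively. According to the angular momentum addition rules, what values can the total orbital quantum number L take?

L = 0, 1, 2, 3, 4, 5, 6

Angular momentum addition gives L = |l₁ − l₂|, …, l₁ + l₂.
So L can be 0, 1, 2, 3, 4, 5, 6.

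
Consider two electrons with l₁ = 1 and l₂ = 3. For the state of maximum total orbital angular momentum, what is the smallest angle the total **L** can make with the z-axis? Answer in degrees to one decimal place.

θ_min ≈ 26.6°

Angular momentum addition gives L = |l₁ − l₂|, …, l₁ + l₂.
L ∈ {2, 3, 4}.
The maximum is L = 4, with |L_tot| = ℏ√(4·5) = 2√5 ℏ.
The minimum angle with z is arccos(4/√20) ≈ 26.6°.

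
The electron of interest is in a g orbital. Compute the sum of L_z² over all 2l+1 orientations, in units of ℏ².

The letter g corresponds to l = 4.
The allowed m_l values are -4, -3, -2, -1, 0, 1, 2, 3, 4.
Summing m² from −4 to 4: Σ m_l² = 60.

Σ(L_z)² = 60 ℏ²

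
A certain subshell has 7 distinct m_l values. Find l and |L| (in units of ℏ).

l = 3, |L| = 2√3 ℏ ≈ 3.464ℏ

7 = 2l + 1, so l = (7−1)/2 = 3.
|L| = ℏ√(l(l+1)) = ℏ√(3·4) = 2√3 ℏ.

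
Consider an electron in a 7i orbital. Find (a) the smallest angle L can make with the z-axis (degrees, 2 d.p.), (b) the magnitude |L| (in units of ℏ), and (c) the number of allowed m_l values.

For 7i, l = 6.
cos θ_min = 6/√42, so θ_min ≈ 22.21°.
|L| = ℏ√(6·7) = √42 ℏ ≈ 6.481ℏ.
There are 2l+1 = 13 values of m_l.

θ_min ≈ 22.21°; |L| = √42 ℏ ≈ 6.481ℏ; 13 values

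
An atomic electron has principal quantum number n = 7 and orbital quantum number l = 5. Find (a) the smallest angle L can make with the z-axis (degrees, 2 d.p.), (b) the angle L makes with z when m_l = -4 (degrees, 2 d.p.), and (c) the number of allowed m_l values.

cos θ_min = 5/√30, so θ_min ≈ 24.09°.
For m_l = -4: cos θ = -4/√30, θ ≈ 136.91°.
There are 2l+1 = 11 values of m_l.

θ_min ≈ 24.09°; θ(m_l=-4) ≈ 136.91°; 11 values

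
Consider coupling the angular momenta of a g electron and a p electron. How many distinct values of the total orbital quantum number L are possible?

The total orbital quantum number L ranges from |l₁ − l₂| to l₁ + l₂ in integer steps.
Allowed values: L = 3, 4, 5.
That is 3 values.

3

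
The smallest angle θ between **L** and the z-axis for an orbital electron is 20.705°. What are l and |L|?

l = 7, |L| = 2√14 ℏ ≈ 7.483ℏ

At minimum angle, m_l = l, so cos θ = l/√(l(l+1)); cos²θ = l/(l+1) = 0.8750.
Solving: l = 7.
Then |L| = ℏ√(7·8) = 2√14 ℏ.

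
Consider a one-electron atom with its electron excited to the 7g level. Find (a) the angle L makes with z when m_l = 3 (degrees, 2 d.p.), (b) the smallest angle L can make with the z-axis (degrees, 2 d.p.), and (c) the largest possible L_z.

θ(m_l=3) ≈ 47.87°; θ_min ≈ 26.57°; L_z,max = 4ℏ

The 7g level has l = 4.
For m_l = 3: cos θ = 3/√20, θ ≈ 47.87°.
cos θ_min = 4/√20, so θ_min ≈ 26.57°.
L_z,max = lℏ = 4ℏ.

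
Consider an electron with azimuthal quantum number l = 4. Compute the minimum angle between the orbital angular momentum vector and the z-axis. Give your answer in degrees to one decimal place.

θ_min ≈ 26.6°

|L| = √(l(l+1)) ℏ = 2√5 ℏ.
The smallest angle corresponds to the largest L_z, i.e. m_l = l = 4, giving L_z = 4ℏ.
cos θ_min = 4/√20, so θ_min ≈ 26.6°.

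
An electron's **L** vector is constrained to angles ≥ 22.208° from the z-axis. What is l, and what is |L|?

l = 6, |L| = √42 ℏ ≈ 6.481ℏ

cos²θ_min = l/(l+1) = 0.8571.
Solving: l = 6.
Then |L| = ℏ√(6·7) = √42 ℏ.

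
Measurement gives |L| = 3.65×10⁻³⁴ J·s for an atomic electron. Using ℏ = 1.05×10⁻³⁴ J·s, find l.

In units of ℏ, |L| ≈ 3.476.
l(l+1) ≈ 3.476² ≈ 12.08, so l = 3.

l = 3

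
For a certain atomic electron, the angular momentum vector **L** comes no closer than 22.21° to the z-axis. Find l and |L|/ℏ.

At minimum angle, m_l = l, so cos θ = l/√(l(l+1)); cos²θ = l/(l+1) = 0.8571.
Thus l = 0.8571/(1 − 0.8571) ≈ 6.
Then |L| = ℏ√(6·7) = √42 ℏ.

l = 6, |L| = √42 ℏ ≈ 6.481ℏ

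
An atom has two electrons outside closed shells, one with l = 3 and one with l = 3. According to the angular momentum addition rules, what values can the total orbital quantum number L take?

By the triangle rule, |l₁ − l₂| ≤ L ≤ l₁ + l₂.
L ∈ {0, 1, 2, 3, 4, 5, 6}.

L = 0, 1, 2, 3, 4, 5, 6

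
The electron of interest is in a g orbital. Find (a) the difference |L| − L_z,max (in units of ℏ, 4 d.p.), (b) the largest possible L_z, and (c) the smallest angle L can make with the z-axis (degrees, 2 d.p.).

|L|−L_z,max ≈ 0.4721ℏ; L_z,max = 4ℏ; θ_min ≈ 26.57°

For a g orbital, l = 4.
|L| − L_z,max = (2√5 − 4)ℏ ≈ 0.4721ℏ.
L_z,max = lℏ = 4ℏ.
cos θ_min = 4/√20, so θ_min ≈ 26.57°.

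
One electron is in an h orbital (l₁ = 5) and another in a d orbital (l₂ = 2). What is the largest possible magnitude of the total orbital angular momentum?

|L_tot|_max = 2√14 ℏ ≈ 7.483ℏ

By the triangle rule, |l₁ − l₂| ≤ L ≤ l₁ + l₂.
So L can be 3, 4, 5, 6, 7.
The largest magnitude corresponds to L = 7: |L_tot| = ℏ√(7·8) = 2√14 ℏ.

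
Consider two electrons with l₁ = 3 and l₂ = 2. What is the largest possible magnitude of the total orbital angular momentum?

L runs from |3 − 2| = 1 to 3 + 2 = 5.
L ∈ {1, 2, 3, 4, 5}.
The largest magnitude corresponds to L = 5: |L_tot| = ℏ√(5·6) = √30 ℏ.

|L_tot|_max = √30 ℏ ≈ 5.477ℏ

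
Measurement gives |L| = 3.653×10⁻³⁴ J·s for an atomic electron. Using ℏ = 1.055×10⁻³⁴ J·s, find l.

|L|/ℏ = (3.653×10⁻³⁴)/(1.055×10⁻³⁴) ≈ 3.463.
Set l(l+1) = 11.99; the integer solution is l = 3.

l = 3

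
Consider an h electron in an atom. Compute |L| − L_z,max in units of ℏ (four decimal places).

An h state has l = 5.
|L| = √30 ℏ ≈ 5.4772ℏ, while L_z,max = lℏ = 5ℏ.
The difference is (√30 − 5)ℏ ≈ 0.4772ℏ.

|L| − L_z,max ≈ 0.4772ℏ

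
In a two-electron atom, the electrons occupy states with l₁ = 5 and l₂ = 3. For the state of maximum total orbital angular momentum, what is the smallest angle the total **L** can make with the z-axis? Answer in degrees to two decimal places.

L runs from |5 − 3| = 2 to 5 + 3 = 8.
Allowed values: L = 2, 3, 4, 5, 6, 7, 8.
The maximum is L = 8, with |L_tot| = ℏ√(8·9) = 6√2 ℏ.
The minimum angle with z is arccos(8/√72) ≈ 19.47°.

θ_min ≈ 19.47°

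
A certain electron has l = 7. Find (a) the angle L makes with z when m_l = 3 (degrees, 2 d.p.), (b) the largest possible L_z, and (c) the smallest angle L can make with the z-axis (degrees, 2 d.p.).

θ(m_l=3) ≈ 66.37°; L_z,max = 7ℏ; θ_min ≈ 20.70°

For m_l = 3: cos θ = 3/√56, θ ≈ 66.37°.
L_z,max = lℏ = 7ℏ.
cos θ_min = 7/√56, so θ_min ≈ 20.70°.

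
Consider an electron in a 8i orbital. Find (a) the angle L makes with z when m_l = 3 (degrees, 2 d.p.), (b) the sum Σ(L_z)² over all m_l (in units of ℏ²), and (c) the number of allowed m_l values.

The 8i subshell has l = 6.
For m_l = 3: cos θ = 3/√42, θ ≈ 62.42°.
Σ m_l² = 182, so Σ(L_z)² = 182 ℏ².
There are 2l+1 = 13 values of m_l.

θ(m_l=3) ≈ 62.42°; Σ(L_z)² = 182 ℏ²; 13 values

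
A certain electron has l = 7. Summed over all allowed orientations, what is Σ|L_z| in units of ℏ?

m_l runs from −7 to 7, i.e. {-7, -6, -5, -4, -3, -2, -1, 0, 1, 2, 3, 4, 5, 6, 7}.
Σ|m_l| = 2(1+2+…+7) = 56.

Σ|L_z| = 56 ℏ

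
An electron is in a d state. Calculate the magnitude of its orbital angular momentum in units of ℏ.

For a d orbital, l = 2.
|L| = ℏ√(l(l+1)) = ℏ√(2·3) = √6 ℏ

|L| = √6 ℏ ≈ 2.449ℏ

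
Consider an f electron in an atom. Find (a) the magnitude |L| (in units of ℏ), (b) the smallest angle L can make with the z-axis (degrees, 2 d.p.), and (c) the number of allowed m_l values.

|L| = 2√3 ℏ ≈ 3.464ℏ; θ_min ≈ 30.00°; 7 values

An f state has l = 3.
|L| = ℏ√(3·4) = 2√3 ℏ ≈ 3.464ℏ.
cos θ_min = 3/√12, so θ_min ≈ 30.00°.
There are 2l+1 = 7 values of m_l.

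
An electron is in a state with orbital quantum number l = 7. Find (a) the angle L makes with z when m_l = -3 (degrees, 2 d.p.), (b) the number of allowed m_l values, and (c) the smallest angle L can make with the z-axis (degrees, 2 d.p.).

θ(m_l=-3) ≈ 113.63°; 15 values; θ_min ≈ 20.70°

For m_l = -3: cos θ = -3/√56, θ ≈ 113.63°.
There are 2l+1 = 15 values of m_l.
cos θ_min = 7/√56, so θ_min ≈ 20.70°.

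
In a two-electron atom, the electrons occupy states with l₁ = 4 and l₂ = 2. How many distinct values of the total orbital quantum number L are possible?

The total orbital quantum number L ranges from |l₁ − l₂| to l₁ + l₂ in integer steps.
So L can be 2, 3, 4, 5, 6.
That is 5 values.

5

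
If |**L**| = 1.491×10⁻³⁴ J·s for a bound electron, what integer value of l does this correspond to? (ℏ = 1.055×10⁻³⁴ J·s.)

Dividing by ℏ: |L|/ℏ ≈ 1.413.
Set l(l+1) = 2.00; the integer solution is l = 1.

l = 1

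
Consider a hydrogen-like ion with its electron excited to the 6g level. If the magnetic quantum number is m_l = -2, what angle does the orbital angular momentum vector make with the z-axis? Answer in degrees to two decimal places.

θ ≈ 116.57°

The 6g level has l = 4.
|L| = ℏ√(l(l+1)) = 2√5 ℏ.
L_z = m_l ℏ = −2ℏ.
cos θ = L_z/|L| = -2/√20, so θ ≈ 116.57°.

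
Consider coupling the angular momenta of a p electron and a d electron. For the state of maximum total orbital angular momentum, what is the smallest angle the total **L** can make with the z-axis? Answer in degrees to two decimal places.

L runs from |1 − 2| = 1 to 1 + 2 = 3.
Allowed values: L = 1, 2, 3.
The maximum is L = 3, with |L_tot| = ℏ√(3·4) = 2√3 ℏ.
The minimum angle with z is arccos(3/√12) ≈ 30.00°.

θ_min ≈ 30.00°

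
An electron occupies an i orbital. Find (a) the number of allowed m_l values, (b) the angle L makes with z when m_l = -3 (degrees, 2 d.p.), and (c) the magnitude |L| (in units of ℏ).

For an i orbital, l = 6.
There are 2l+1 = 13 values of m_l.
For m_l = -3: cos θ = -3/√42, θ ≈ 117.58°.
|L| = ℏ√(6·7) = √42 ℏ ≈ 6.481ℏ.

13 values; θ(m_l=-3) ≈ 117.58°; |L| = √42 ℏ ≈ 6.481ℏ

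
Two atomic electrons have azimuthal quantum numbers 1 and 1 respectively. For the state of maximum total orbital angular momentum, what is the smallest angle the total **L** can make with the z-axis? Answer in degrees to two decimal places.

θ_min ≈ 35.26°

By the triangle rule, |l₁ − l₂| ≤ L ≤ l₁ + l₂.
Allowed values: L = 0, 1, 2.
The maximum is L = 2, with |L_tot| = ℏ√(2·3) = √6 ℏ.
The minimum angle with z is arccos(2/√6) ≈ 35.26°.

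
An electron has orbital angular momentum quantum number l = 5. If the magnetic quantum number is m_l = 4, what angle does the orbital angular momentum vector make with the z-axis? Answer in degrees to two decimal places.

θ ≈ 43.09°

|L| = ℏ√(l(l+1)) = √30 ℏ.
L_z = m_l ℏ = 4ℏ.
cos θ = L_z/|L| = 4/√30, so θ ≈ 43.09°.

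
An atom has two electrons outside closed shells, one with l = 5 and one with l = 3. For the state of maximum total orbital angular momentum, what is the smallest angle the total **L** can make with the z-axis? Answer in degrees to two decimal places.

The total orbital quantum number L ranges from |l₁ − l₂| to l₁ + l₂ in integer steps.
So L can be 2, 3, 4, 5, 6, 7, 8.
The maximum is L = 8, with |L_tot| = ℏ√(8·9) = 6√2 ℏ.
The minimum angle with z is arccos(8/√72) ≈ 19.47°.

θ_min ≈ 19.47°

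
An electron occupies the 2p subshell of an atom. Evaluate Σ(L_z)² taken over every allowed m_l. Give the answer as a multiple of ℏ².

The 2p subshell has l = 1.
m_l ∈ {-1, 0, 1}.
Σ m_l² = 2·(1) = 2.

Σ(L_z)² = 2 ℏ²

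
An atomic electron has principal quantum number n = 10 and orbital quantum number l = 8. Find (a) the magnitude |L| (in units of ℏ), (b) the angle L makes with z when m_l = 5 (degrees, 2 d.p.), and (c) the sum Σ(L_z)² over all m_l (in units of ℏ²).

|L| = 6√2 ℏ ≈ 8.485ℏ; θ(m_l=5) ≈ 53.90°; Σ(L_z)² = 408 ℏ²

|L| = ℏ√(8·9) = 6√2 ℏ ≈ 8.485ℏ.
For m_l = 5: cos θ = 5/√72, θ ≈ 53.90°.
Σ m_l² = 408, so Σ(L_z)² = 408 ℏ².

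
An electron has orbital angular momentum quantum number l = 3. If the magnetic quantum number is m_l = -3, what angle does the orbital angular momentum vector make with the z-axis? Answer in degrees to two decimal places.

|L| = √(l(l+1)) ℏ = 2√3 ℏ.
L_z = m_l ℏ = −3ℏ.
cos θ = L_z/|L| = -3/√12, so θ ≈ 150.00°.

θ ≈ 150.00°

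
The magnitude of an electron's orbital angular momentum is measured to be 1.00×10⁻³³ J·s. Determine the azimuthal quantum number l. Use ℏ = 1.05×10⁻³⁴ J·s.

l = 9

|L|/ℏ = (1.00×10⁻³³)/(1.05×10⁻³⁴) ≈ 9.524.
l(l+1) ≈ 9.524² ≈ 90.70, so l = 9.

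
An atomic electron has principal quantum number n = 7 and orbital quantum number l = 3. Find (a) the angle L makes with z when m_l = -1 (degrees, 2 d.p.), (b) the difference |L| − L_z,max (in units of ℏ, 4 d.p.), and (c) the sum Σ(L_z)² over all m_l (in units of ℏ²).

For m_l = -1: cos θ = -1/√12, θ ≈ 106.78°.
|L| − L_z,max = (2√3 − 3)ℏ ≈ 0.4641ℏ.
Σ m_l² = 28, so Σ(L_z)² = 28 ℏ².

θ(m_l=-1) ≈ 106.78°; |L|−L_z,max ≈ 0.4641ℏ; Σ(L_z)² = 28 ℏ²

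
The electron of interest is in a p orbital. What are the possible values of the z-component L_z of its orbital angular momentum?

A p state has l = 1.
L_z = m_l ℏ with m_l ranging from −l to +l in integer steps.
For l = 1: m_l ∈ {-1, 0, 1}.

L_z ∈ {−ℏ, 0, ℏ}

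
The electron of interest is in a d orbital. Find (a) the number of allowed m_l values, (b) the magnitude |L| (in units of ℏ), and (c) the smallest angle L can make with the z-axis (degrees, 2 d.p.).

5 values; |L| = √6 ℏ ≈ 2.449ℏ; θ_min ≈ 35.26°

The letter d corresponds to l = 2.
There are 2l+1 = 5 values of m_l.
|L| = ℏ√(2·3) = √6 ℏ ≈ 2.449ℏ.
cos θ_min = 2/√6, so θ_min ≈ 35.26°.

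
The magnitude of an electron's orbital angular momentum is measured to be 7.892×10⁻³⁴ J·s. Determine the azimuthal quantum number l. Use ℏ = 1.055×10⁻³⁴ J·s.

Dividing by ℏ: |L|/ℏ ≈ 7.481.
l(l+1) ≈ 7.481² ≈ 55.96, so l = 7.

l = 7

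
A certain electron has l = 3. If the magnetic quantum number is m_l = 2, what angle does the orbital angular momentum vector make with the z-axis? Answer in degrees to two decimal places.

θ ≈ 54.74°

|L|² = l(l+1)ℏ² = 12ℏ², so |L| = 2√3 ℏ.
L_z = m_l ℏ = 2ℏ.
cos θ = L_z/|L| = 2/√12, so θ ≈ 54.74°.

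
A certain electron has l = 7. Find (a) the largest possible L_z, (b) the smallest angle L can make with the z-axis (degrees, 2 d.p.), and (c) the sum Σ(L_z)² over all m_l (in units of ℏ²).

L_z,max = 7ℏ; θ_min ≈ 20.70°; Σ(L_z)² = 280 ℏ²

L_z,max = lℏ = 7ℏ.
cos θ_min = 7/√56, so θ_min ≈ 20.70°.
Σ m_l² = 280, so Σ(L_z)² = 280 ℏ².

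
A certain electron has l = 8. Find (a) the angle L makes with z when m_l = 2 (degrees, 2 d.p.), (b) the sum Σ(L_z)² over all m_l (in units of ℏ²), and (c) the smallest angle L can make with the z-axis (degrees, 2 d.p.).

For m_l = 2: cos θ = 2/√72, θ ≈ 76.37°.
Σ m_l² = 408, so Σ(L_z)² = 408 ℏ².
cos θ_min = 8/√72, so θ_min ≈ 19.47°.

θ(m_l=2) ≈ 76.37°; Σ(L_z)² = 408 ℏ²; θ_min ≈ 19.47°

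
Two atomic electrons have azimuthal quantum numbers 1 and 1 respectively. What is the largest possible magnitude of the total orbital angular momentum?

L runs from |1 − 1| = 0 to 1 + 1 = 2.
L ∈ {0, 1, 2}.
The largest magnitude corresponds to L = 2: |L_tot| = ℏ√(2·3) = √6 ℏ.

|L_tot|_max = √6 ℏ ≈ 2.449ℏ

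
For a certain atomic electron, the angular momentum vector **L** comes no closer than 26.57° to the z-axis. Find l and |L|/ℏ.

l = 4, |L| = 2√5 ℏ ≈ 4.472ℏ

cos θ_min = l/√(l(l+1)) = √(l/(l+1)), so l/(l+1) = cos²(26.57°) = 0.7999.
Solving: l = 4.
Then |L| = ℏ√(4·5) = 2√5 ℏ.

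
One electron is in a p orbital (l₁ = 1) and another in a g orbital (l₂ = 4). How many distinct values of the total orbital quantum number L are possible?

3

Angular momentum addition gives L = |l₁ − l₂|, …, l₁ + l₂.
So L can be 3, 4, 5.
That is 3 values.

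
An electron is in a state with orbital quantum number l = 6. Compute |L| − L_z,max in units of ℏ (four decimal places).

|L| = √42 ℏ ≈ 6.4807ℏ, while L_z,max = lℏ = 6ℏ.
The difference is (√42 − 6)ℏ ≈ 0.4807ℏ.

|L| − L_z,max ≈ 0.4807ℏ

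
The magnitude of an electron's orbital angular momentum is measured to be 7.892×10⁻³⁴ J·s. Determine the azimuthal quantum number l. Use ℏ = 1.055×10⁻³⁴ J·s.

Dividing by ℏ: |L|/ℏ ≈ 7.481.
Set l(l+1) = 55.96; the integer solution is l = 7.

l = 7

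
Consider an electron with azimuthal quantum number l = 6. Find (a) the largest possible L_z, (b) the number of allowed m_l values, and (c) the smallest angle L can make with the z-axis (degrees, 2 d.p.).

L_z,max = 6ℏ; 13 values; θ_min ≈ 22.21°

L_z,max = lℏ = 6ℏ.
There are 2l+1 = 13 values of m_l.
cos θ_min = 6/√42, so θ_min ≈ 22.21°.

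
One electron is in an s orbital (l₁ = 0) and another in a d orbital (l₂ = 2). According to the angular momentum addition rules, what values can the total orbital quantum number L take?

The total orbital quantum number L ranges from |l₁ − l₂| to l₁ + l₂ in integer steps.
L ∈ {2}.

L = 2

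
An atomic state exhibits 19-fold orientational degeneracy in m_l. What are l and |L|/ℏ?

19 = 2l + 1, so l = (19−1)/2 = 9.
Then |L| = √(l(l+1)) ℏ = 3√10 ℏ.

l = 9, |L| = 3√10 ℏ ≈ 9.487ℏ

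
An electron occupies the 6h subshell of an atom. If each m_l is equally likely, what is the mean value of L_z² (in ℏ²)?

⟨L_z²⟩ = 10 ℏ²

The 6h subshell has l = 5.
m_l runs from −5 to 5, i.e. {-5, -4, -3, -2, -1, 0, 1, 2, 3, 4, 5}.
⟨L_z²⟩ = ℏ²·l(l+1)/3 = 10ℏ².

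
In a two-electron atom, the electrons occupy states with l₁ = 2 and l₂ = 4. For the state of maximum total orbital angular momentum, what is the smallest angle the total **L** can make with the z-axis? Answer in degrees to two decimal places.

θ_min ≈ 22.21°

Angular momentum addition gives L = |l₁ − l₂|, …, l₁ + l₂.
Allowed values: L = 2, 3, 4, 5, 6.
The maximum is L = 6, with |L_tot| = ℏ√(6·7) = √42 ℏ.
The minimum angle with z is arccos(6/√42) ≈ 22.21°.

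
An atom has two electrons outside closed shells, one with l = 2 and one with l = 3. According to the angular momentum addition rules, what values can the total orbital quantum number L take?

L = 1, 2, 3, 4, 5

By the triangle rule, |l₁ − l₂| ≤ L ≤ l₁ + l₂.
So L can be 1, 2, 3, 4, 5.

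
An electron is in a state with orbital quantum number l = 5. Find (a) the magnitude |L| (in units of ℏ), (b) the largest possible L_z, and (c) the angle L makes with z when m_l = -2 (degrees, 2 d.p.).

|L| = ℏ√(5·6) = √30 ℏ ≈ 5.477ℏ.
L_z,max = lℏ = 5ℏ.
For m_l = -2: cos θ = -2/√30, θ ≈ 111.42°.

|L| = √30 ℏ ≈ 5.477ℏ; L_z,max = 5ℏ; θ(m_l=-2) ≈ 111.42°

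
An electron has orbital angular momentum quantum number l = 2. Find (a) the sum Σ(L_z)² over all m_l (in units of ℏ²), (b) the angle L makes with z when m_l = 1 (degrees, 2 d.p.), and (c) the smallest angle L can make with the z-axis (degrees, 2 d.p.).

Σ(L_z)² = 10 ℏ²; θ(m_l=1) ≈ 65.91°; θ_min ≈ 35.26°

Σ m_l² = 10, so Σ(L_z)² = 10 ℏ².
For m_l = 1: cos θ = 1/√6, θ ≈ 65.91°.
cos θ_min = 2/√6, so θ_min ≈ 35.26°.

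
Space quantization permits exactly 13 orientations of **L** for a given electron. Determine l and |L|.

2l + 1 = 13 ⇒ l = 6.
|L| = ℏ√(l(l+1)) = ℏ√(6·7) = √42 ℏ.

l = 6, |L| = √42 ℏ ≈ 6.481ℏ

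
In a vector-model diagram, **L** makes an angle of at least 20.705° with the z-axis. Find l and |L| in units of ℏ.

At minimum angle, m_l = l, so cos θ = l/√(l(l+1)); cos²θ = l/(l+1) = 0.8750.
l = cos²θ/sin²θ ≈ 7.
Then |L| = ℏ√(7·8) = 2√14 ℏ.

l = 7, |L| = 2√14 ℏ ≈ 7.483ℏ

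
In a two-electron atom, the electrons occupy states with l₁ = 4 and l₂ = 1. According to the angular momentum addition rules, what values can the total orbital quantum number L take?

Angular momentum addition gives L = |l₁ − l₂|, …, l₁ + l₂.
Allowed values: L = 3, 4, 5.

L = 3, 4, 5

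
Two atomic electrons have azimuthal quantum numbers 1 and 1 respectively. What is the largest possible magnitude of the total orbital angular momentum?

|L_tot|_max = √6 ℏ ≈ 2.449ℏ

L runs from |1 − 1| = 0 to 1 + 1 = 2.
So L can be 0, 1, 2.
The largest magnitude corresponds to L = 2: |L_tot| = ℏ√(2·3) = √6 ℏ.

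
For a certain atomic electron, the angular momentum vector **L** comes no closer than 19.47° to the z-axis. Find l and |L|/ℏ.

At minimum angle, m_l = l, so cos θ = l/√(l(l+1)); cos²θ = l/(l+1) = 0.8889.
l = cos²θ/sin²θ ≈ 8.
Then |L| = ℏ√(8·9) = 6√2 ℏ.

l = 8, |L| = 6√2 ℏ ≈ 8.485ℏ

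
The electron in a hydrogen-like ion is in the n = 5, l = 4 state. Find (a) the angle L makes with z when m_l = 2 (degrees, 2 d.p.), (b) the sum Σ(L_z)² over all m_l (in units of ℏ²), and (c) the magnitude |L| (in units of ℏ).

θ(m_l=2) ≈ 63.43°; Σ(L_z)² = 60 ℏ²; |L| = 2√5 ℏ ≈ 4.472ℏ

For m_l = 2: cos θ = 2/√20, θ ≈ 63.43°.
Σ m_l² = 60, so Σ(L_z)² = 60 ℏ².
|L| = ℏ√(4·5) = 2√5 ℏ ≈ 4.472ℏ.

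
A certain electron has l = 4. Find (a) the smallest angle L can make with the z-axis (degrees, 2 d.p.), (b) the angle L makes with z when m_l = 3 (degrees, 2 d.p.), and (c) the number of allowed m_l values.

cos θ_min = 4/√20, so θ_min ≈ 26.57°.
For m_l = 3: cos θ = 3/√20, θ ≈ 47.87°.
There are 2l+1 = 9 values of m_l.

θ_min ≈ 26.57°; θ(m_l=3) ≈ 47.87°; 9 values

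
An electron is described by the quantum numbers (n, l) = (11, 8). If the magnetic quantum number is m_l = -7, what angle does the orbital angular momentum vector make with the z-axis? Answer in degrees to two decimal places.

θ ≈ 145.58°

|L|² = l(l+1)ℏ² = 72ℏ², so |L| = 6√2 ℏ.
L_z = m_l ℏ = −7ℏ.
cos θ = L_z/|L| = -7/√72, so θ ≈ 145.58°.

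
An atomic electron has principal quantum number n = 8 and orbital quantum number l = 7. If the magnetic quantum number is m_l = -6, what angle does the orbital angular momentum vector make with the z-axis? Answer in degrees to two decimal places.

θ ≈ 143.30°

|L|² = l(l+1)ℏ² = 56ℏ², so |L| = 2√14 ℏ.
L_z = m_l ℏ = −6ℏ.
cos θ = L_z/|L| = -6/√56, so θ ≈ 143.30°.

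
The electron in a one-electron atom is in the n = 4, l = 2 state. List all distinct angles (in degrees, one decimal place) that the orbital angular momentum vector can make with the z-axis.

|L| = ℏ√(l(l+1)) = √6 ℏ.
cos θ = m_l/√6 for each m_l ∈ {-2, -1, 0, 1, 2}.

θ ∈ {35.3°, 65.9°, 90.0°, 114.1°, 144.7°}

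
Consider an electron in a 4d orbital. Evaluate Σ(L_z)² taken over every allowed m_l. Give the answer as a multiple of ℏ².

For 4d, l = 2.
m_l ∈ {-2, -1, 0, 1, 2}.
Summing m² from −2 to 2: Σ m_l² = 10.

Σ(L_z)² = 10 ℏ²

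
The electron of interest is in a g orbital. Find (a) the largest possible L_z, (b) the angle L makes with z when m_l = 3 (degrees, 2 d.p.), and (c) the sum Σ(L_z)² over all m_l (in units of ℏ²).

The letter g corresponds to l = 4.
L_z,max = lℏ = 4ℏ.
For m_l = 3: cos θ = 3/√20, θ ≈ 47.87°.
Σ m_l² = 60, so Σ(L_z)² = 60 ℏ².

L_z,max = 4ℏ; θ(m_l=3) ≈ 47.87°; Σ(L_z)² = 60 ℏ²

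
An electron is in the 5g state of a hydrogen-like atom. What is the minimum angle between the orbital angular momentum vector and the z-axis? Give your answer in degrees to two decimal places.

θ_min ≈ 26.57°

5g means n = 5, l = 4.
|L|² = l(l+1)ℏ² = 20ℏ², so |L| = 2√5 ℏ.
The smallest angle corresponds to the largest L_z, i.e. m_l = l = 4, giving L_z = 4ℏ.
cos θ_min = 4/√20, so θ_min ≈ 26.57°.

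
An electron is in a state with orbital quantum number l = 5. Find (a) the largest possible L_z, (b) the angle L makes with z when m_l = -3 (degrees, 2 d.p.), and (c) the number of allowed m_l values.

L_z,max = 5ℏ; θ(m_l=-3) ≈ 123.21°; 11 values

L_z,max = lℏ = 5ℏ.
For m_l = -3: cos θ = -3/√30, θ ≈ 123.21°.
There are 2l+1 = 11 values of m_l.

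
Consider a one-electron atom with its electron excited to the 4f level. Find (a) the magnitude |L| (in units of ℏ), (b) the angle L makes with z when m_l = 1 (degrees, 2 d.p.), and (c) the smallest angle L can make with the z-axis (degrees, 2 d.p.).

|L| = 2√3 ℏ ≈ 3.464ℏ; θ(m_l=1) ≈ 73.22°; θ_min ≈ 30.00°

The 4f level has l = 3.
|L| = ℏ√(3·4) = 2√3 ℏ ≈ 3.464ℏ.
For m_l = 1: cos θ = 1/√12, θ ≈ 73.22°.
cos θ_min = 3/√12, so θ_min ≈ 30.00°.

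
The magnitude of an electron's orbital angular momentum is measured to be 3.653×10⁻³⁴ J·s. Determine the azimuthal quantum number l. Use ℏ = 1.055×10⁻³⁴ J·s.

l = 3

|L|/ℏ = (3.653×10⁻³⁴)/(1.055×10⁻³⁴) ≈ 3.463.
(|L|/ℏ)² = l(l+1) ≈ 11.99 ⇒ l = 3.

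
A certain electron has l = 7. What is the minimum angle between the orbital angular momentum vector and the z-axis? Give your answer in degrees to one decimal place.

θ_min ≈ 20.7°

|L|² = l(l+1)ℏ² = 56ℏ², so |L| = 2√14 ℏ.
The smallest angle corresponds to the largest L_z, i.e. m_l = l = 7, giving L_z = 7ℏ.
cos θ_min = 7/√56, so θ_min ≈ 20.7°.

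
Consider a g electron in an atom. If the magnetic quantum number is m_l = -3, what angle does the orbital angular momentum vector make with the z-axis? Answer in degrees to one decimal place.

For a g orbital, l = 4.
|L|² = l(l+1)ℏ² = 20ℏ², so |L| = 2√5 ℏ.
L_z = m_l ℏ = −3ℏ.
cos θ = L_z/|L| = -3/√20, so θ ≈ 132.1°.

θ ≈ 132.1°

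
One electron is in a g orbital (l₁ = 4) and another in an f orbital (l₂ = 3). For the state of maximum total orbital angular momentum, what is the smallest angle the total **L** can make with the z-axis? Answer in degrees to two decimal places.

The total orbital quantum number L ranges from |l₁ − l₂| to l₁ + l₂ in integer steps.
So L can be 1, 2, 3, 4, 5, 6, 7.
The maximum is L = 7, with |L_tot| = ℏ√(7·8) = 2√14 ℏ.
The minimum angle with z is arccos(7/√56) ≈ 20.70°.

θ_min ≈ 20.70°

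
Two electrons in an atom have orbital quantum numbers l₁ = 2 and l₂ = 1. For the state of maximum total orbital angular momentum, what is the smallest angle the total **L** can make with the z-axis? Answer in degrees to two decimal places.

θ_min ≈ 30.00°

By the triangle rule, |l₁ − l₂| ≤ L ≤ l₁ + l₂.
So L can be 1, 2, 3.
The maximum is L = 3, with |L_tot| = ℏ√(3·4) = 2√3 ℏ.
The minimum angle with z is arccos(3/√12) ≈ 30.00°.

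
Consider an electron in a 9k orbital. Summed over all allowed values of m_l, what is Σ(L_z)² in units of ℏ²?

For 9k, l = 7.
The allowed m_l values are -7, -6, -5, -4, -3, -2, -1, 0, 1, 2, 3, 4, 5, 6, 7.
Σ m_l² = l(l+1)(2l+1)/3 = 7·8·15/3 = 280.

Σ(L_z)² = 280 ℏ²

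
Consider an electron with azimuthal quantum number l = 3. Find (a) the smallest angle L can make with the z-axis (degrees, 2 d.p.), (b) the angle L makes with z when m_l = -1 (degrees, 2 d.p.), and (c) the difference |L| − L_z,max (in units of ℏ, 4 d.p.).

cos θ_min = 3/√12, so θ_min ≈ 30.00°.
For m_l = -1: cos θ = -1/√12, θ ≈ 106.78°.
|L| − L_z,max = (2√3 − 3)ℏ ≈ 0.4641ℏ.

θ_min ≈ 30.00°; θ(m_l=-1) ≈ 106.78°; |L|−L_z,max ≈ 0.4641ℏ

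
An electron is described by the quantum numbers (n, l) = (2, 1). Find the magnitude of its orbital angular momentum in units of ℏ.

|L| = ℏ√(l(l+1)) = ℏ√(1·2) = √2 ℏ

|L| = √2 ℏ ≈ 1.414ℏ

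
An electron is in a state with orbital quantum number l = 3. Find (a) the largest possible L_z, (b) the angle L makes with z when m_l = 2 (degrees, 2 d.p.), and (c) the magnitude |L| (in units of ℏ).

L_z,max = lℏ = 3ℏ.
For m_l = 2: cos θ = 2/√12, θ ≈ 54.74°.
|L| = ℏ√(3·4) = 2√3 ℏ ≈ 3.464ℏ.

L_z,max = 3ℏ; θ(m_l=2) ≈ 54.74°; |L| = 2√3 ℏ ≈ 3.464ℏ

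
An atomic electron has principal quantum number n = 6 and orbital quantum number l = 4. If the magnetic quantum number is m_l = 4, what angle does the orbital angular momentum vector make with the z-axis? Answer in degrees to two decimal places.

θ ≈ 26.57°

|L| = ℏ√(l(l+1)) = 2√5 ℏ.
L_z = m_l ℏ = 4ℏ.
cos θ = L_z/|L| = 4/√20, so θ ≈ 26.57°.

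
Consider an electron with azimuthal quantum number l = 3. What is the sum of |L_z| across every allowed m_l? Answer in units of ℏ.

Σ|L_z| = 12 ℏ

m_l ∈ {-3, -2, -1, 0, 1, 2, 3}.
Σ|m_l| = 2·3(3+1)/2 = 12.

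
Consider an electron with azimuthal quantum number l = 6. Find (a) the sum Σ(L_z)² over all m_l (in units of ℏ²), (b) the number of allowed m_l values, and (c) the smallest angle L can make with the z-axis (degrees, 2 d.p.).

Σ m_l² = 182, so Σ(L_z)² = 182 ℏ².
There are 2l+1 = 13 values of m_l.
cos θ_min = 6/√42, so θ_min ≈ 22.21°.

Σ(L_z)² = 182 ℏ²; 13 values; θ_min ≈ 22.21°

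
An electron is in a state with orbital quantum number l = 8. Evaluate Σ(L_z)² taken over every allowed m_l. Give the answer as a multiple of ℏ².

m_l ∈ {-8, -7, -6, -5, -4, -3, -2, -1, 0, 1, 2, 3, 4, 5, 6, 7, 8}.
Σ m_l² = l(l+1)(2l+1)/3 = 8·9·17/3 = 408.

Σ(L_z)² = 408 ℏ²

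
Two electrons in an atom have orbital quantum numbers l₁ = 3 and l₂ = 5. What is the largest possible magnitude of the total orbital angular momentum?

|L_tot|_max = 6√2 ℏ ≈ 8.485ℏ

The total orbital quantum number L ranges from |l₁ − l₂| to l₁ + l₂ in integer steps.
L ∈ {2, 3, 4, 5, 6, 7, 8}.
The largest magnitude corresponds to L = 8: |L_tot| = ℏ√(8·9) = 6√2 ℏ.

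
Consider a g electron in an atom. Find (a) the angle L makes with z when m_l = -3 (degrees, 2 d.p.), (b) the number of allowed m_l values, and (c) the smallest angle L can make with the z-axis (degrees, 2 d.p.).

θ(m_l=-3) ≈ 132.13°; 9 values; θ_min ≈ 26.57°

For a g orbital, l = 4.
For m_l = -3: cos θ = -3/√20, θ ≈ 132.13°.
There are 2l+1 = 9 values of m_l.
cos θ_min = 4/√20, so θ_min ≈ 26.57°.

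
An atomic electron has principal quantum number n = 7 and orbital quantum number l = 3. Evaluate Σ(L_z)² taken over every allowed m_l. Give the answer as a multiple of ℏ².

Σ(L_z)² = 28 ℏ²

m_l ∈ {-3, -2, -1, 0, 1, 2, 3}.
Σ m_l² = l(l+1)(2l+1)/3 = 3·4·7/3 = 28.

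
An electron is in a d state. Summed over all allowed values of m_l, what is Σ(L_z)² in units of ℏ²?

Σ(L_z)² = 10 ℏ²

D corresponds to l = 2.
m_l ∈ {-2, -1, 0, 1, 2}.
Σ m_l² = 2·(1 + 4) = 10.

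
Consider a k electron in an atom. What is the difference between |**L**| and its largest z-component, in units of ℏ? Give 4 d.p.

For a k orbital, l = 7.
|L| = 2√14 ℏ ≈ 7.4833ℏ, while L_z,max = lℏ = 7ℏ.
The difference is (2√14 − 7)ℏ ≈ 0.4833ℏ.

|L| − L_z,max ≈ 0.4833ℏ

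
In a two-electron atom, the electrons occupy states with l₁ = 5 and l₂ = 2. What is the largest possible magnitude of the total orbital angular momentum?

|L_tot|_max = 2√14 ℏ ≈ 7.483ℏ

L runs from |5 − 2| = 3 to 5 + 2 = 7.
L ∈ {3, 4, 5, 6, 7}.
The largest magnitude corresponds to L = 7: |L_tot| = ℏ√(7·8) = 2√14 ℏ.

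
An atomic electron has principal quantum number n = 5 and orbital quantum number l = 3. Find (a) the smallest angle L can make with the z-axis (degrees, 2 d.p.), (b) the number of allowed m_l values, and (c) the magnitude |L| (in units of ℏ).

θ_min ≈ 30.00°; 7 values; |L| = 2√3 ℏ ≈ 3.464ℏ

cos θ_min = 3/√12, so θ_min ≈ 30.00°.
There are 2l+1 = 7 values of m_l.
|L| = ℏ√(3·4) = 2√3 ℏ ≈ 3.464ℏ.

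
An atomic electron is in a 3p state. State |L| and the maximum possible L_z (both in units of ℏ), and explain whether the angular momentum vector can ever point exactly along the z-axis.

No: L_z,max = 1ℏ < |L| = √2 ℏ ≈ 1.414ℏ

3p means n = 3, l = 1.
|L| = √2 ℏ ≈ 1.4142ℏ, while L_z,max = lℏ = 1ℏ.
Since |L| > L_z,max, the vector can never point exactly along z; the closest it comes is θ_min = arccos(1/√2) ≈ 45.0°.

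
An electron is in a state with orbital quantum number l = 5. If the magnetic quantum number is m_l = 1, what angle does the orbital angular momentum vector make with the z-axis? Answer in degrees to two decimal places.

|L|² = l(l+1)ℏ² = 30ℏ², so |L| = √30 ℏ.
L_z = m_l ℏ = 1ℏ.
cos θ = L_z/|L| = 1/√30, so θ ≈ 79.48°.

θ ≈ 79.48°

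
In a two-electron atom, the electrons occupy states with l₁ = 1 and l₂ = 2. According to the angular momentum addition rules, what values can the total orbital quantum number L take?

Angular momentum addition gives L = |l₁ − l₂|, …, l₁ + l₂.
L ∈ {1, 2, 3}.

L = 1, 2, 3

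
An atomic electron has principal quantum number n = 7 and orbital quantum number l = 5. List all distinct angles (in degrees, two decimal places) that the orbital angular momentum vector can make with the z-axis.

θ ∈ {24.09°, 43.09°, 56.79°, 68.58°, 79.48°, 90.00°, 100.52°, 111.42°, 123.21°, 136.91°, 155.91°}

|L|² = l(l+1)ℏ² = 30ℏ², so |L| = √30 ℏ.
cos θ = m_l/√30 for each m_l ∈ {-5, -4, -3, -2, -1, 0, 1, 2, 3, 4, 5}.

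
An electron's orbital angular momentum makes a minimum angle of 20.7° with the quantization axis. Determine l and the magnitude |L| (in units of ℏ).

cos²θ_min = l/(l+1) = 0.8751.
Solving: l = 7.
Then |L| = ℏ√(7·8) = 2√14 ℏ.

l = 7, |L| = 2√14 ℏ ≈ 7.483ℏ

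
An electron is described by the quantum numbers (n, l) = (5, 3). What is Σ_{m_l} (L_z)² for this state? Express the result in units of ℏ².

m_l runs from −3 to 3, i.e. {-3, -2, -1, 0, 1, 2, 3}.
Σ m_l² = 2·(1 + 4 + 9) = 28.

Σ(L_z)² = 28 ℏ²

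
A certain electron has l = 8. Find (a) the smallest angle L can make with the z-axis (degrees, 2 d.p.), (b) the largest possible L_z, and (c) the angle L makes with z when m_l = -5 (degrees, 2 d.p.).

θ_min ≈ 19.47°; L_z,max = 8ℏ; θ(m_l=-5) ≈ 126.10°

cos θ_min = 8/√72, so θ_min ≈ 19.47°.
L_z,max = lℏ = 8ℏ.
For m_l = -5: cos θ = -5/√72, θ ≈ 126.10°.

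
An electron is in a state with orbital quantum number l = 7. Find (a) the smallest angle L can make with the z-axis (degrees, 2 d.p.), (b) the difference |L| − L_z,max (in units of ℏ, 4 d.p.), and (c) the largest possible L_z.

θ_min ≈ 20.70°; |L|−L_z,max ≈ 0.4833ℏ; L_z,max = 7ℏ

cos θ_min = 7/√56, so θ_min ≈ 20.70°.
|L| − L_z,max = (2√14 − 7)ℏ ≈ 0.4833ℏ.
L_z,max = lℏ = 7ℏ.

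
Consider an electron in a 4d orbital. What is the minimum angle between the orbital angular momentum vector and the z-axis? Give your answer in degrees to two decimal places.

For 4d, l = 2.
|L| = ℏ√(l(l+1)) = √6 ℏ.
The smallest angle corresponds to the largest L_z, i.e. m_l = l = 2, giving L_z = 2ℏ.
cos θ_min = 2/√6, so θ_min ≈ 35.26°.

θ_min ≈ 35.26°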